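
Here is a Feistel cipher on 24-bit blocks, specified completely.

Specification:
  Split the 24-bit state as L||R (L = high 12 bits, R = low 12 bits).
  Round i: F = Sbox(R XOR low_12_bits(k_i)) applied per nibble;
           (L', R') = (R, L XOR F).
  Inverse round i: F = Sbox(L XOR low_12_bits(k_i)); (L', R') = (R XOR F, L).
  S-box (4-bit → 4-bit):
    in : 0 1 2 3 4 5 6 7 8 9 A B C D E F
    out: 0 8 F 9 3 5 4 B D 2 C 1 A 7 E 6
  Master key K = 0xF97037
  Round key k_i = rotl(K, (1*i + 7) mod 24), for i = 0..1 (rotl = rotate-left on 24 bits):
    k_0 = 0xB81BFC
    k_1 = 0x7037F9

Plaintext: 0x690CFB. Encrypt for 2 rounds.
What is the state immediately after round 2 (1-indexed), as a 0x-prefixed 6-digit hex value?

s_0 = plaintext = 0x690CFB
s_1 = Round(s_0, k_0) = 0xCFBD9B
s_2 = Round(s_1, k_1) = 0xD9B0B4

0xD9B0B4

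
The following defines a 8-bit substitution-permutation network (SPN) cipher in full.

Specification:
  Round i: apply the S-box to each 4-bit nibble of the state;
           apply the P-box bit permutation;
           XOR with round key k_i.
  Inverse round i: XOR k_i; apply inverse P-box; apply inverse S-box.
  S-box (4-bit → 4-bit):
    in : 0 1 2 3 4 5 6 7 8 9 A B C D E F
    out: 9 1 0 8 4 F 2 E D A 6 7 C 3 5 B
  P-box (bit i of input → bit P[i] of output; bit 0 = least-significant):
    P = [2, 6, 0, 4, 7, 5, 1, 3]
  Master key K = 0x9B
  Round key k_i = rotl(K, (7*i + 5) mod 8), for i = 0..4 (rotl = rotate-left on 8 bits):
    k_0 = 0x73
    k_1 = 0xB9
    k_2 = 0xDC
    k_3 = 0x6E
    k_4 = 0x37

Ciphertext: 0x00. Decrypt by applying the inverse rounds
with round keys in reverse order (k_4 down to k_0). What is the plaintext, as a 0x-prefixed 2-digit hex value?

s_0 = ciphertext = 0x00
s_1 = InvRound(s_0, k_4) = 0xA8
s_2 = InvRound(s_1, k_3) = 0xED
s_3 = InvRound(s_2, k_2) = 0x6C
s_4 = InvRound(s_3, k_1) = 0x15
s_5 = InvRound(s_4, k_0) = 0xAD

0xAD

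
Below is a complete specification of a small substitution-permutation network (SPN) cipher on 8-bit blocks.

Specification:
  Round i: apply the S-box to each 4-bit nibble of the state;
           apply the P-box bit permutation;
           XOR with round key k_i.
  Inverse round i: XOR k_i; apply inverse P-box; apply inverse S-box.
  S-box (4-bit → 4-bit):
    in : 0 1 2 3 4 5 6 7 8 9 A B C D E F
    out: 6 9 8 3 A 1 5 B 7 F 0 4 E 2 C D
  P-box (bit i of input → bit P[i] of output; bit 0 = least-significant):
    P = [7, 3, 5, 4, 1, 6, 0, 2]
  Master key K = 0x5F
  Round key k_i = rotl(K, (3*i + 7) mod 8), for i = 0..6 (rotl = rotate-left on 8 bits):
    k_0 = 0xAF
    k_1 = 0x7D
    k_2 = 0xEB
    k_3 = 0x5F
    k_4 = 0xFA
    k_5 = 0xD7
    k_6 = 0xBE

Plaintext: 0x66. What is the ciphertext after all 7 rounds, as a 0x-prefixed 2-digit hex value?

s_0 = plaintext = 0x66
s_1 = Round(s_0, k_0) = 0x0C
s_2 = Round(s_1, k_1) = 0x04
s_3 = Round(s_2, k_2) = 0xB2
s_4 = Round(s_3, k_3) = 0x4E
s_5 = Round(s_4, k_4) = 0x8E
s_6 = Round(s_5, k_5) = 0xA4
s_7 = Round(s_6, k_6) = 0xA6

0xA6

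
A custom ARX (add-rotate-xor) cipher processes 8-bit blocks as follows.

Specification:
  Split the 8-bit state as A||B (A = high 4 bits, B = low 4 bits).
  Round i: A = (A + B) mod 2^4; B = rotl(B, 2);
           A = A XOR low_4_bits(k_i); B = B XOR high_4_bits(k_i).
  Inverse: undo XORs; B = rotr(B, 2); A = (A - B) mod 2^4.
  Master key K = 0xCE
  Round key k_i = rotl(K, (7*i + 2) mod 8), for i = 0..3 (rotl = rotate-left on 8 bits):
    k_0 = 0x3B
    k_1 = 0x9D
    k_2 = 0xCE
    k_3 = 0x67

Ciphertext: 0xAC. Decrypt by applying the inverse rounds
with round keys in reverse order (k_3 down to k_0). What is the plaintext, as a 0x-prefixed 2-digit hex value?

0x6C

s_0 = ciphertext = 0xAC
s_1 = InvRound(s_0, k_3) = 0x3A
s_2 = InvRound(s_1, k_2) = 0x49
s_3 = InvRound(s_2, k_1) = 0x90
s_4 = InvRound(s_3, k_0) = 0x6C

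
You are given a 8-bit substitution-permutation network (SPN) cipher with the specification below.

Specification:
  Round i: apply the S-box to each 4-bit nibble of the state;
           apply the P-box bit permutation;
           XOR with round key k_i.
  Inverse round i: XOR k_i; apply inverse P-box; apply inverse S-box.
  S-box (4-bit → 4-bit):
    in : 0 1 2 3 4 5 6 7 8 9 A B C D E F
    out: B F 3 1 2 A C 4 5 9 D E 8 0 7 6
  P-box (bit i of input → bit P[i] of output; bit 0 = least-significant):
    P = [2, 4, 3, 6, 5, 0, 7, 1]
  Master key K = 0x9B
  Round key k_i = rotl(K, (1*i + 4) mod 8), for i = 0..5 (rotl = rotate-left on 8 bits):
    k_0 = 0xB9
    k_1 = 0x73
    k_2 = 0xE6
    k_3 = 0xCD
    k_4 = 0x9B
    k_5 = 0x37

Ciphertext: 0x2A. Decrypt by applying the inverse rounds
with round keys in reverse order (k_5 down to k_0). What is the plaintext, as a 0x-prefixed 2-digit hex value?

0xAB

s_0 = ciphertext = 0x2A
s_1 = InvRound(s_0, k_5) = 0x4E
s_2 = InvRound(s_1, k_4) = 0xF0
s_3 = InvRound(s_2, k_3) = 0x2E
s_4 = InvRound(s_3, k_2) = 0x76
s_5 = InvRound(s_4, k_1) = 0x43
s_6 = InvRound(s_5, k_0) = 0xAB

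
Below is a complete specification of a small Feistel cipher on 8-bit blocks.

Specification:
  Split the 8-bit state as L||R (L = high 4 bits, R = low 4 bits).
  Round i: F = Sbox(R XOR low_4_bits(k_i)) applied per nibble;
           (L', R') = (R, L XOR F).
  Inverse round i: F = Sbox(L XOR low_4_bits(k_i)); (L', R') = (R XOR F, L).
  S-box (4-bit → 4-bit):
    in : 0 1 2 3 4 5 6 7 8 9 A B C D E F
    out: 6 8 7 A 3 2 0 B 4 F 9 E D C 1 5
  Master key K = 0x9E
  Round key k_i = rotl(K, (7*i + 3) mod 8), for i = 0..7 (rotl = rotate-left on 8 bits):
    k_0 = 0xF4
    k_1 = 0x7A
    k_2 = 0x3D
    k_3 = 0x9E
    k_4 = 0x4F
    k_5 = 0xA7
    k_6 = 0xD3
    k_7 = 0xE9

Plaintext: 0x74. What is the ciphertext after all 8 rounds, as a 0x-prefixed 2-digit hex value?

s_0 = plaintext = 0x74
s_1 = Round(s_0, k_0) = 0x41
s_2 = Round(s_1, k_1) = 0x1A
s_3 = Round(s_2, k_2) = 0xAA
s_4 = Round(s_3, k_3) = 0xA9
s_5 = Round(s_4, k_4) = 0x9A
s_6 = Round(s_5, k_5) = 0xA5
s_7 = Round(s_6, k_6) = 0x5A
s_8 = Round(s_7, k_7) = 0xAF

0xAF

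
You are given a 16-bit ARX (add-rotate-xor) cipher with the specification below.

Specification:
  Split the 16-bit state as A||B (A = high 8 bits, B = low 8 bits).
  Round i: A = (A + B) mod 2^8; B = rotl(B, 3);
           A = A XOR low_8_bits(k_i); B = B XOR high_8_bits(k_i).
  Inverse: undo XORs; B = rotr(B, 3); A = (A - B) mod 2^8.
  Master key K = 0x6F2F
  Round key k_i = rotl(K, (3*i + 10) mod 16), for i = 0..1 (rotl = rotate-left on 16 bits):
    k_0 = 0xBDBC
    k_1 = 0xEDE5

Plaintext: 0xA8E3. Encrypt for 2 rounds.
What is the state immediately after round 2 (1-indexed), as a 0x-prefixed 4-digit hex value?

0x3CF8

s_0 = plaintext = 0xA8E3
s_1 = Round(s_0, k_0) = 0x37A2
s_2 = Round(s_1, k_1) = 0x3CF8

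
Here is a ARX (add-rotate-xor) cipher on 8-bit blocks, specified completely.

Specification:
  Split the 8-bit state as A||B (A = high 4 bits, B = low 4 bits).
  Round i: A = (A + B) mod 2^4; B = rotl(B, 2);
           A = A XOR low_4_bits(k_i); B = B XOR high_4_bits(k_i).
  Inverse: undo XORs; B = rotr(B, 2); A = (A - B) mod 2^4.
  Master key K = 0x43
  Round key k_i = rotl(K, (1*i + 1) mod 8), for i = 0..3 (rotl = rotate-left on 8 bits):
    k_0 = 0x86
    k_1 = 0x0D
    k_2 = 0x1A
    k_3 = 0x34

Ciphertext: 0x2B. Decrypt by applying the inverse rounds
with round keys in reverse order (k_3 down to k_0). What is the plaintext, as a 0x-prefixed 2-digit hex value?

0xCE

s_0 = ciphertext = 0x2B
s_1 = InvRound(s_0, k_3) = 0x42
s_2 = InvRound(s_1, k_2) = 0x2C
s_3 = InvRound(s_2, k_1) = 0xC3
s_4 = InvRound(s_3, k_0) = 0xCE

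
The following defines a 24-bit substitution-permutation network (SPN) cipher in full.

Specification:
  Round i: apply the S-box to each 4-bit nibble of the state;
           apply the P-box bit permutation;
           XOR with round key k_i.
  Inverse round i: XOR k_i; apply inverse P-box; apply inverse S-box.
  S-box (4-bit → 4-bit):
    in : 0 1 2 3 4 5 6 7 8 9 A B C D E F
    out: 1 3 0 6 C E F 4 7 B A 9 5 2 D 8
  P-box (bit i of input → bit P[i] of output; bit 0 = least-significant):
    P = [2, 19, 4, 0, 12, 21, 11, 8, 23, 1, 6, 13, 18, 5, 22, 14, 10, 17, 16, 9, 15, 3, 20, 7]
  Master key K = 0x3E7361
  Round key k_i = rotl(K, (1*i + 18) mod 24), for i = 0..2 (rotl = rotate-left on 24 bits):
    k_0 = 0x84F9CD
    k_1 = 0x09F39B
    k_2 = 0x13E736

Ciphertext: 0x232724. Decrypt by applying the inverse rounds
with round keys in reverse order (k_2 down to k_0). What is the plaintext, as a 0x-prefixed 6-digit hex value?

s_0 = ciphertext = 0x232724
s_1 = InvRound(s_0, k_2) = 0xC2FDD7
s_2 = InvRound(s_1, k_1) = 0xD67C71
s_3 = InvRound(s_2, k_0) = 0x6132FC

0x6132FC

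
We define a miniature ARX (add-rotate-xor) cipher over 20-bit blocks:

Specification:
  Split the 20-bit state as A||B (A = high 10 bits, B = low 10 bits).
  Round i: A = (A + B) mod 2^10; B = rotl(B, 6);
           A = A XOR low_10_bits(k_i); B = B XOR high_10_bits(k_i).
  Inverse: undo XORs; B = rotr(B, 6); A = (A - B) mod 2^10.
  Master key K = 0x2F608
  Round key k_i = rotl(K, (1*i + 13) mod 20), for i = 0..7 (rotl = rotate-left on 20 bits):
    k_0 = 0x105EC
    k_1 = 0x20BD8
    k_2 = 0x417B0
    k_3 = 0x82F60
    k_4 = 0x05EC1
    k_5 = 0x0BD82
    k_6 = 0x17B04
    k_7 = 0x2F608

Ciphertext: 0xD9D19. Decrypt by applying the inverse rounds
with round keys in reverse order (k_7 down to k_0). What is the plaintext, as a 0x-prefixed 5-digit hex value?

0xF8EA5

s_0 = ciphertext = 0xD9D19
s_1 = InvRound(s_0, k_7) = 0xCA646
s_2 = InvRound(s_1, k_6) = 0xA9588
s_3 = InvRound(s_2, k_5) = 0x2C676
s_4 = InvRound(s_3, k_4) = 0x15E19
s_5 = InvRound(s_4, k_3) = 0x85D20
s_6 = InvRound(s_5, k_2) = 0xD5E50
s_7 = InvRound(s_6, k_1) = 0xD912B
s_8 = InvRound(s_7, k_0) = 0xF8EA5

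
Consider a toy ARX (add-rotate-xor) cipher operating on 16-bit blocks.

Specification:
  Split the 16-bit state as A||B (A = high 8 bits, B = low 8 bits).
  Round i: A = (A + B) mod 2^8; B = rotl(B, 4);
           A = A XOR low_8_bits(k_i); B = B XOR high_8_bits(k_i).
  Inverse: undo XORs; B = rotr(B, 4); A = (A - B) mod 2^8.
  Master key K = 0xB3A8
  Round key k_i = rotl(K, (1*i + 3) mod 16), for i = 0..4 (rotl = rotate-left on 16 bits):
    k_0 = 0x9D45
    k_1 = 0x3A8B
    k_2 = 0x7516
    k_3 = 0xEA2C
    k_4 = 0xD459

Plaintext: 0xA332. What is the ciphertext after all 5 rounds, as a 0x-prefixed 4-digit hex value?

s_0 = plaintext = 0xA332
s_1 = Round(s_0, k_0) = 0x90BE
s_2 = Round(s_1, k_1) = 0xC5D1
s_3 = Round(s_2, k_2) = 0x8068
s_4 = Round(s_3, k_3) = 0xC46C
s_5 = Round(s_4, k_4) = 0x6912

0x6912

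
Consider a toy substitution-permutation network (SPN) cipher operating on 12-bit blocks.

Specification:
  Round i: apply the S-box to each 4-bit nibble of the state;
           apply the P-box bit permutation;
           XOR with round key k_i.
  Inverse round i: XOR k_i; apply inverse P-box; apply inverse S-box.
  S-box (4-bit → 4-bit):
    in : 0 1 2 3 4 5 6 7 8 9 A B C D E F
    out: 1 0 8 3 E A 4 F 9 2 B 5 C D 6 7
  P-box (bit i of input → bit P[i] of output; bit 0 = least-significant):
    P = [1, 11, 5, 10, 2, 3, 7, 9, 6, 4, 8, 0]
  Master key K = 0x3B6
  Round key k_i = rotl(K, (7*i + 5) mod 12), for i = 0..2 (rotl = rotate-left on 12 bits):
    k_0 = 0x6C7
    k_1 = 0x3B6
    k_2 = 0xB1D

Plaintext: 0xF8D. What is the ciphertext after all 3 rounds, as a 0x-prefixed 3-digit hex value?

s_0 = plaintext = 0xF8D
s_1 = Round(s_0, k_0) = 0x1B1
s_2 = Round(s_1, k_1) = 0x332
s_3 = Round(s_2, k_2) = 0xF41

0xF41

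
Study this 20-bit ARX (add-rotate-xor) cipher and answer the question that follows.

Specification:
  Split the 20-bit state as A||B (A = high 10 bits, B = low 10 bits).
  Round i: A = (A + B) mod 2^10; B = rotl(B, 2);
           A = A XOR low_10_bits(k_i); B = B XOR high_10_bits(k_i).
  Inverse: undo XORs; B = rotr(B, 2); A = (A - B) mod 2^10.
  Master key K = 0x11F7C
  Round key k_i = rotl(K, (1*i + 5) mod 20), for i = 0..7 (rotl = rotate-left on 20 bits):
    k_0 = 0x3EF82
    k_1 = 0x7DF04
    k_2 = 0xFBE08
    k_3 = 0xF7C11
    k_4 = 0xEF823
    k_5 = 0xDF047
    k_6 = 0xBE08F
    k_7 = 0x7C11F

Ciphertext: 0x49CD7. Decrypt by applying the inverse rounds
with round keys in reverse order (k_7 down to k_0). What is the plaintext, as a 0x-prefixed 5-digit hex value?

0x7245B

s_0 = ciphertext = 0x49CD7
s_1 = InvRound(s_0, k_7) = 0x3BF49
s_2 = InvRound(s_1, k_6) = 0xBD16C
s_3 = InvRound(s_2, k_5) = 0x8BC84
s_4 = InvRound(s_3, k_4) = 0xCFACE
s_5 = InvRound(s_4, k_3) = 0x7AD44
s_6 = InvRound(s_5, k_2) = 0x0E7AA
s_7 = InvRound(s_6, k_1) = 0x69997
s_8 = InvRound(s_7, k_0) = 0x7245B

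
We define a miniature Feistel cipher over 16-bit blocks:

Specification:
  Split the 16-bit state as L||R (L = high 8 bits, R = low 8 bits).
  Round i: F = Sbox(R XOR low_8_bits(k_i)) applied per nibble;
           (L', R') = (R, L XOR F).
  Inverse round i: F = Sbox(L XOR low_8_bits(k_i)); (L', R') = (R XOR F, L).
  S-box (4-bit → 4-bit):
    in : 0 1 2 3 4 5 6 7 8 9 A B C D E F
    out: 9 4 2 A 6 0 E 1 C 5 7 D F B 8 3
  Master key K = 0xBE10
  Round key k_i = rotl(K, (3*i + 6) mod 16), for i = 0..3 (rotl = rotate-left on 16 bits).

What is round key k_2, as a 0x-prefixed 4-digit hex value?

0x0BE1

K = 0xBE10
k_0 = rotl(K, (3*0+6) mod 16) = rotl(K, 6) = 0x842F
k_1 = rotl(K, (3*1+6) mod 16) = rotl(K, 9) = 0x217C
k_2 = rotl(K, (3*2+6) mod 16) = rotl(K, 12) = 0x0BE1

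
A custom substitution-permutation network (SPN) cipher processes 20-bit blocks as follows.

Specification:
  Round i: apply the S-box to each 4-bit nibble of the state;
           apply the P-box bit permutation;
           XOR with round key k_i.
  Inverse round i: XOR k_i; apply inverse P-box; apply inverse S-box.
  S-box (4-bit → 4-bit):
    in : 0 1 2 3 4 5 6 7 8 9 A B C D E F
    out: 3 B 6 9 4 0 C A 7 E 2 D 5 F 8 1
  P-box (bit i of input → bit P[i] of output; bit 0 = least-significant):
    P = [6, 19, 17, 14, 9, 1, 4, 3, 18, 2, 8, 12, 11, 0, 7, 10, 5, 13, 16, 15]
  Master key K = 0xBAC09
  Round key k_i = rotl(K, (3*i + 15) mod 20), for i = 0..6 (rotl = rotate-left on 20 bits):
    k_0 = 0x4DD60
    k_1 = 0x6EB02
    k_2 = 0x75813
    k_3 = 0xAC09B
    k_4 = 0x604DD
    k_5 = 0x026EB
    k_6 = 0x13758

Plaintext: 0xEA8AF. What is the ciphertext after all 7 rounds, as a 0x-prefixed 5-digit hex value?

s_0 = plaintext = 0xEA8AF
s_1 = Round(s_0, k_0) = 0x05C27
s_2 = Round(s_1, k_1) = 0xA8A30
s_3 = Round(s_2, k_2) = 0xF72DE
s_4 = Round(s_3, k_3) = 0xA87A4
s_5 = Round(s_4, k_4) = 0x43C5A
s_6 = Round(s_5, k_5) = 0xD2BEB
s_7 = Round(s_6, k_6) = 0x6C6B1

0x6C6B1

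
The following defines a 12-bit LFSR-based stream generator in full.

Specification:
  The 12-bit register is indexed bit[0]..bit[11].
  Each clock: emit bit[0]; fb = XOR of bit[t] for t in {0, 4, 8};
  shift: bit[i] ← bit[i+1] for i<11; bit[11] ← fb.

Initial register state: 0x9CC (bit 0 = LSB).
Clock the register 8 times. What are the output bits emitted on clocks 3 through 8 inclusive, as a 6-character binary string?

110011

reg_0 = 0x9CC
clock 1: out=0, reg = 0xCE6
clock 2: out=0, reg = 0x673
clock 3: out=1, reg = 0x339
clock 4: out=1, reg = 0x99C
clock 5: out=0, reg = 0x4CE
clock 6: out=0, reg = 0x267
clock 7: out=1, reg = 0x933
clock 8: out=1, reg = 0xC99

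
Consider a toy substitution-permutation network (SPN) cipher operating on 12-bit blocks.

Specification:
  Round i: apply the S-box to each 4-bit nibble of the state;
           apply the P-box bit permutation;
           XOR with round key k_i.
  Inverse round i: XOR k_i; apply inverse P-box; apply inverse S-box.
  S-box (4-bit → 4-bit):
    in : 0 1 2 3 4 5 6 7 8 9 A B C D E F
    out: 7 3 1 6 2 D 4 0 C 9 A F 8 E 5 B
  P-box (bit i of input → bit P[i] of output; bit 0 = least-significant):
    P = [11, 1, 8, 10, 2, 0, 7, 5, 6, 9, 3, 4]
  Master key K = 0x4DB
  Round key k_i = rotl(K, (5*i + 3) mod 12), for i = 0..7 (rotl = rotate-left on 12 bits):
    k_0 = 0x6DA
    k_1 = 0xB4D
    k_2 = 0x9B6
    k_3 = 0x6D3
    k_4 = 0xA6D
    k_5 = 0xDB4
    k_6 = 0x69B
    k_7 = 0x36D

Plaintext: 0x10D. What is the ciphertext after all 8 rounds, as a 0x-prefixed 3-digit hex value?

s_0 = plaintext = 0x10D
s_1 = Round(s_0, k_0) = 0x11D
s_2 = Round(s_1, k_1) = 0xC0A
s_3 = Round(s_2, k_2) = 0xD21
s_4 = Round(s_3, k_3) = 0xCCD
s_5 = Round(s_4, k_4) = 0xF5F
s_6 = Round(s_5, k_5) = 0x342
s_7 = Round(s_6, k_6) = 0xC92
s_8 = Round(s_7, k_7) = 0xB59

0xB59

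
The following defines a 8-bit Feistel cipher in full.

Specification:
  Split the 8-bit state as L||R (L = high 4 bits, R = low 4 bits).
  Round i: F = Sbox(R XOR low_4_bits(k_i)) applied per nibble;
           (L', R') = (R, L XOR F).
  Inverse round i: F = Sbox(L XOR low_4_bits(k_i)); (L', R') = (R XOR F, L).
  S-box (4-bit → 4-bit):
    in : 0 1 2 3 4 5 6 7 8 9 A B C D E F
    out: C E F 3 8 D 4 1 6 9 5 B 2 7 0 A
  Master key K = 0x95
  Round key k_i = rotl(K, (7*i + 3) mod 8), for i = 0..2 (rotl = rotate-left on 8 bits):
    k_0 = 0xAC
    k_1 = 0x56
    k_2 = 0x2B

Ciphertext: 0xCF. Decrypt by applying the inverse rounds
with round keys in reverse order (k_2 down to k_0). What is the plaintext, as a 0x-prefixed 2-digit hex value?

s_0 = ciphertext = 0xCF
s_1 = InvRound(s_0, k_2) = 0xEC
s_2 = InvRound(s_1, k_1) = 0xAE
s_3 = InvRound(s_2, k_0) = 0xAA

0xAA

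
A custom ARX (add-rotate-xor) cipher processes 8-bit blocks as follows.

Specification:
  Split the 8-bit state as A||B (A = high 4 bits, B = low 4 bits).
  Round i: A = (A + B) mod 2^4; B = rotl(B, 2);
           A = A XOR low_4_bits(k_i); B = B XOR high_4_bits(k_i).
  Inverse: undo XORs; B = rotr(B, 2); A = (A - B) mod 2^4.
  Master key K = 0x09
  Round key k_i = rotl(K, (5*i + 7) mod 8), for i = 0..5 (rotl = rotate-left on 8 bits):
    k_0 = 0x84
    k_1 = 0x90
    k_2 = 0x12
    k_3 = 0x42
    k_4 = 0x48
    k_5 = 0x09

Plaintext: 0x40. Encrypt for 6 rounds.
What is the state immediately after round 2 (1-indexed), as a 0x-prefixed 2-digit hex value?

0x8B

s_0 = plaintext = 0x40
s_1 = Round(s_0, k_0) = 0x08
s_2 = Round(s_1, k_1) = 0x8B
s_3 = Round(s_2, k_2) = 0x1F
s_4 = Round(s_3, k_3) = 0x2B
s_5 = Round(s_4, k_4) = 0x5A
s_6 = Round(s_5, k_5) = 0x6A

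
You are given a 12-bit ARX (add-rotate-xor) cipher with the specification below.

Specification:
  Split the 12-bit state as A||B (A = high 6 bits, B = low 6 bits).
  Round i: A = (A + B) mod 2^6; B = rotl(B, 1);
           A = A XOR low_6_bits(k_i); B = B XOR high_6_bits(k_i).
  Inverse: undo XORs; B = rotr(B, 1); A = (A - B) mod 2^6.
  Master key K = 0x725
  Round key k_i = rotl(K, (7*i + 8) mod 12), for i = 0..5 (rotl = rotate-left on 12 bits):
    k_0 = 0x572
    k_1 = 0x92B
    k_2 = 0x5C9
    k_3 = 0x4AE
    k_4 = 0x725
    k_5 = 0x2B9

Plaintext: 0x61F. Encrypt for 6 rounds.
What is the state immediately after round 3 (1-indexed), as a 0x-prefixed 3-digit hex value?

s_0 = plaintext = 0x61F
s_1 = Round(s_0, k_0) = 0x16B
s_2 = Round(s_1, k_1) = 0x6F3
s_3 = Round(s_2, k_2) = 0x1F0
s_4 = Round(s_3, k_3) = 0x673
s_5 = Round(s_4, k_4) = 0xA7B
s_6 = Round(s_5, k_5) = 0x77D

0x1F0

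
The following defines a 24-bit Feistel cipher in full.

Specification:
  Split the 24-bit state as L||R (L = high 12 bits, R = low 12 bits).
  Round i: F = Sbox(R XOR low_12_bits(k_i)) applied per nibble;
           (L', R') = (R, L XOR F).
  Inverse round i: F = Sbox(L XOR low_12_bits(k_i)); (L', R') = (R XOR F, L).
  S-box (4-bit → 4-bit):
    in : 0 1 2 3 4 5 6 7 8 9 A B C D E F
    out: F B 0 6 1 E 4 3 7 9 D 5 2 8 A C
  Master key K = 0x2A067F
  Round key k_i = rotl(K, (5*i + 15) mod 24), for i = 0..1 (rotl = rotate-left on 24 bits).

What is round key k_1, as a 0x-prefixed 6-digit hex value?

0xF2A067

K = 0x2A067F
k_0 = rotl(K, (5*0+15) mod 24) = rotl(K, 15) = 0x3F9503
k_1 = rotl(K, (5*1+15) mod 24) = rotl(K, 20) = 0xF2A067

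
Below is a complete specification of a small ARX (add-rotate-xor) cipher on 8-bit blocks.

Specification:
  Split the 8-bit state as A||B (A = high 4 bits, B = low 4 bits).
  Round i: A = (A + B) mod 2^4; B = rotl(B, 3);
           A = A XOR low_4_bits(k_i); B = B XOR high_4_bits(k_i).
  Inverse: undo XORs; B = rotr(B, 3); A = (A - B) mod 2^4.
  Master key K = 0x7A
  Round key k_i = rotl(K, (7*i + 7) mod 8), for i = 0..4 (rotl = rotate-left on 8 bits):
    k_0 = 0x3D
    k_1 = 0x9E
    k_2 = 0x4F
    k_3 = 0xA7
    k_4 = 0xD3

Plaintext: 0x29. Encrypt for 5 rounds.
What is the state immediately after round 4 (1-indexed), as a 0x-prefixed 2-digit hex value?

s_0 = plaintext = 0x29
s_1 = Round(s_0, k_0) = 0x6F
s_2 = Round(s_1, k_1) = 0xB6
s_3 = Round(s_2, k_2) = 0xE7
s_4 = Round(s_3, k_3) = 0x21
s_5 = Round(s_4, k_4) = 0x05

0x21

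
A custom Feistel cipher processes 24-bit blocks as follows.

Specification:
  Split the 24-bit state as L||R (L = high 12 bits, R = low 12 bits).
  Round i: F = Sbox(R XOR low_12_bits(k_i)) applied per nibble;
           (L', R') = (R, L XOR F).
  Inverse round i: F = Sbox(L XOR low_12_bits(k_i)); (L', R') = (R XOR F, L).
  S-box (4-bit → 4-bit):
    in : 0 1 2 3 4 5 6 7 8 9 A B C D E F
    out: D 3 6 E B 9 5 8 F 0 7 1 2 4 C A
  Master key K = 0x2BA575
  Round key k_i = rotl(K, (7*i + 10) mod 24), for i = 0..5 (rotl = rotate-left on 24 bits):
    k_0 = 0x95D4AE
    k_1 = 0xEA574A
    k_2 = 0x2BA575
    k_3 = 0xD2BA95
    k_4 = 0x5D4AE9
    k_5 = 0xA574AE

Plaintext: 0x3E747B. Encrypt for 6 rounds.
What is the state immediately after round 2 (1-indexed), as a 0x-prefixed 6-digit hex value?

0xEAE4B0

s_0 = plaintext = 0x3E747B
s_1 = Round(s_0, k_0) = 0x47BEAE
s_2 = Round(s_1, k_1) = 0xEAE4B0
s_3 = Round(s_2, k_2) = 0x4B0D87
s_4 = Round(s_3, k_3) = 0xD87C86
s_5 = Round(s_4, k_4) = 0xC868DD
s_6 = Round(s_5, k_5) = 0x8DDE08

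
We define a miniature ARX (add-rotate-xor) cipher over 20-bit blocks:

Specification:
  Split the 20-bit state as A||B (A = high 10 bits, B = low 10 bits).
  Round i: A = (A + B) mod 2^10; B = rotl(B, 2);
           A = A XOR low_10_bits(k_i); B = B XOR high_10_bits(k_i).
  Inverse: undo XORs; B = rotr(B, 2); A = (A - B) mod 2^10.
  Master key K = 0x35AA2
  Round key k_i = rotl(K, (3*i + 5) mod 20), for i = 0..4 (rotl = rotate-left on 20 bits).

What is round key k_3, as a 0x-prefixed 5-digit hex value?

K = 0x35AA2
k_0 = rotl(K, (3*0+5) mod 20) = rotl(K, 5) = 0xB5446
k_1 = rotl(K, (3*1+5) mod 20) = rotl(K, 8) = 0xAA235
k_2 = rotl(K, (3*2+5) mod 20) = rotl(K, 11) = 0x511AD
k_3 = rotl(K, (3*3+5) mod 20) = rotl(K, 14) = 0x88D6A

0x88D6A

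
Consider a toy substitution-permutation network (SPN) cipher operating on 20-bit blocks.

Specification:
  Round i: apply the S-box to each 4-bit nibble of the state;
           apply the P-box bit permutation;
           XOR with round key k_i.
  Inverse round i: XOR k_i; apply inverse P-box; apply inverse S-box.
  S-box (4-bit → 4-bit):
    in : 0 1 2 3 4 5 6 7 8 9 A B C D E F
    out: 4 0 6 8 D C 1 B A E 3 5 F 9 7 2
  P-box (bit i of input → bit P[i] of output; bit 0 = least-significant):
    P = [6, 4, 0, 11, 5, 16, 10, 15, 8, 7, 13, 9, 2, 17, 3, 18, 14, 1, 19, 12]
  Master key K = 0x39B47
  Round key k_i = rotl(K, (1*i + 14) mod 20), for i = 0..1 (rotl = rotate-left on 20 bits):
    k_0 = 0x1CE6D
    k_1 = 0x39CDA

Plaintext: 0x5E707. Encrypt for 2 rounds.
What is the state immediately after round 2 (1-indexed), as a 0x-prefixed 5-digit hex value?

0xFD8FE

s_0 = plaintext = 0x5E707
s_1 = Round(s_0, k_0) = 0xBD1B1
s_2 = Round(s_1, k_1) = 0xFD8FE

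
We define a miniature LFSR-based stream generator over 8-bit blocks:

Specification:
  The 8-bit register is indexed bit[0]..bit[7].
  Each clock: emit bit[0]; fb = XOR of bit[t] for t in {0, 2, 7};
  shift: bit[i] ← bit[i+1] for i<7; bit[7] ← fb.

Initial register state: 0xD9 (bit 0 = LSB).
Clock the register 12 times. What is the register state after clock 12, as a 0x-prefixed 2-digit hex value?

reg_0 = 0xD9
clock 1: out=1, reg = 0x6C
clock 2: out=0, reg = 0xB6
clock 3: out=0, reg = 0x5B
clock 4: out=1, reg = 0xAD
clock 5: out=1, reg = 0xD6
clock 6: out=0, reg = 0x6B
clock 7: out=1, reg = 0xB5
clock 8: out=1, reg = 0xDA
clock 9: out=0, reg = 0xED
clock 10: out=1, reg = 0xF6
clock 11: out=0, reg = 0x7B
clock 12: out=1, reg = 0xBD

0xBD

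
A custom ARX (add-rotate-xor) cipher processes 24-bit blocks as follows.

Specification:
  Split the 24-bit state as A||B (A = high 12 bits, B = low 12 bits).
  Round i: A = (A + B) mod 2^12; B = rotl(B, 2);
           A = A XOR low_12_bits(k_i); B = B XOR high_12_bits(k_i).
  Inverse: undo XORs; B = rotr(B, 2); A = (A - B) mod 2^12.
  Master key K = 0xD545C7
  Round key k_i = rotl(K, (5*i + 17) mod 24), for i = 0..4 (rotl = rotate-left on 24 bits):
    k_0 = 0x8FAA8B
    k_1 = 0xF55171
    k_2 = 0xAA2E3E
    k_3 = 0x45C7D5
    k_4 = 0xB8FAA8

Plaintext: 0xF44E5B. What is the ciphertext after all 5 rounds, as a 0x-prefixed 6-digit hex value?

s_0 = plaintext = 0xF44E5B
s_1 = Round(s_0, k_0) = 0x714195
s_2 = Round(s_1, k_1) = 0x9D8901
s_3 = Round(s_2, k_2) = 0xCE7EA4
s_4 = Round(s_3, k_3) = 0xC5EECF
s_5 = Round(s_4, k_4) = 0x1850B0

0x1850B0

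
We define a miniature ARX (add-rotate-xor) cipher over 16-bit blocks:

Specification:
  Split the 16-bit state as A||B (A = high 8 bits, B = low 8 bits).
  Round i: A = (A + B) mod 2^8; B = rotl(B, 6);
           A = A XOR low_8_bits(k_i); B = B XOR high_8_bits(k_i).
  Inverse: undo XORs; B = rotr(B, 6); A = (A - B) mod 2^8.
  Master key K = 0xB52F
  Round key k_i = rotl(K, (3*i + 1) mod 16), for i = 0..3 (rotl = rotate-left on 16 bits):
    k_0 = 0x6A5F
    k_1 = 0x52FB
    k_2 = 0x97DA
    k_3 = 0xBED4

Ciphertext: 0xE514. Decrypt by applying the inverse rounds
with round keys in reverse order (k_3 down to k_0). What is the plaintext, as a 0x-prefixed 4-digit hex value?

0xE4C3

s_0 = ciphertext = 0xE514
s_1 = InvRound(s_0, k_3) = 0x87AA
s_2 = InvRound(s_1, k_2) = 0x69F4
s_3 = InvRound(s_2, k_1) = 0xF89A
s_4 = InvRound(s_3, k_0) = 0xE4C3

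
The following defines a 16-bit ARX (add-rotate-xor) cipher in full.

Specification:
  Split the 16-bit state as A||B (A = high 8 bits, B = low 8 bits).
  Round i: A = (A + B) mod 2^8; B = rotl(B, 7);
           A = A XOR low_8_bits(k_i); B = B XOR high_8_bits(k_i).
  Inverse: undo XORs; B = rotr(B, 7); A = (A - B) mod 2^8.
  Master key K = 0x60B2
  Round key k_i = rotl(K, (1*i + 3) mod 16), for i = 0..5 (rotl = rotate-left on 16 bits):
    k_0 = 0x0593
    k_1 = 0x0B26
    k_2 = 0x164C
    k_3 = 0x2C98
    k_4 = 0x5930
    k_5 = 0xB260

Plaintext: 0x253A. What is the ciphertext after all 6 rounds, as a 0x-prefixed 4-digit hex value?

0xE2A7

s_0 = plaintext = 0x253A
s_1 = Round(s_0, k_0) = 0xCC18
s_2 = Round(s_1, k_1) = 0xC207
s_3 = Round(s_2, k_2) = 0x8595
s_4 = Round(s_3, k_3) = 0x82E6
s_5 = Round(s_4, k_4) = 0x582A
s_6 = Round(s_5, k_5) = 0xE2A7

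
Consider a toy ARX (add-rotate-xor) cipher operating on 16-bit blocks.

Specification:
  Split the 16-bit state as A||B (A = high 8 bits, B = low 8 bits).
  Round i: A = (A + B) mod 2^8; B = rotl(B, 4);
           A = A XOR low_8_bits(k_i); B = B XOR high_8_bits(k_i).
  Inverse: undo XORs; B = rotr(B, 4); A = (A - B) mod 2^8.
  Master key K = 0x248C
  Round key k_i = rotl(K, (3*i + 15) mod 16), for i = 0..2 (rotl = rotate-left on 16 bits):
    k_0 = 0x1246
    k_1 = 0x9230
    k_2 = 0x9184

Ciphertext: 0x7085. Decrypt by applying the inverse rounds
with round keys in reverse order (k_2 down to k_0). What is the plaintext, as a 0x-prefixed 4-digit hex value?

s_0 = ciphertext = 0x7085
s_1 = InvRound(s_0, k_2) = 0xB341
s_2 = InvRound(s_1, k_1) = 0x463D
s_3 = InvRound(s_2, k_0) = 0x0EF2

0x0EF2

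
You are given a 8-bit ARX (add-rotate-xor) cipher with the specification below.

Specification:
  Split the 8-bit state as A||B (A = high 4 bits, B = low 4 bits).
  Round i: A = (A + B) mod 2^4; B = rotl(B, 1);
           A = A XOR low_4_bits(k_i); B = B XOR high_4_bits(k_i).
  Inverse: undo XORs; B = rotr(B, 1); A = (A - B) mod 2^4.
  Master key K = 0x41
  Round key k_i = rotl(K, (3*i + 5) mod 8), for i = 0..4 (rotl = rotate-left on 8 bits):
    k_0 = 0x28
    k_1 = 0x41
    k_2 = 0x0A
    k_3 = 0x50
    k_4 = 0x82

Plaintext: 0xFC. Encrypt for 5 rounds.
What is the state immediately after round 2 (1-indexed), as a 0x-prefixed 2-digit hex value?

0xF3

s_0 = plaintext = 0xFC
s_1 = Round(s_0, k_0) = 0x3B
s_2 = Round(s_1, k_1) = 0xF3
s_3 = Round(s_2, k_2) = 0x86
s_4 = Round(s_3, k_3) = 0xE9
s_5 = Round(s_4, k_4) = 0x5B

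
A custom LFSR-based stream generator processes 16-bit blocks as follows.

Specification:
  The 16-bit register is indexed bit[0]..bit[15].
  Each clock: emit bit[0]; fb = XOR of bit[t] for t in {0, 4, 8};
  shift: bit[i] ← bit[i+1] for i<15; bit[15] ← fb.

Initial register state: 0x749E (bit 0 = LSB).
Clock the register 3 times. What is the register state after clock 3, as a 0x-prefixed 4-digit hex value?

reg_0 = 0x749E
clock 1: out=0, reg = 0xBA4F
clock 2: out=1, reg = 0xDD27
clock 3: out=1, reg = 0x6E93

0x6E93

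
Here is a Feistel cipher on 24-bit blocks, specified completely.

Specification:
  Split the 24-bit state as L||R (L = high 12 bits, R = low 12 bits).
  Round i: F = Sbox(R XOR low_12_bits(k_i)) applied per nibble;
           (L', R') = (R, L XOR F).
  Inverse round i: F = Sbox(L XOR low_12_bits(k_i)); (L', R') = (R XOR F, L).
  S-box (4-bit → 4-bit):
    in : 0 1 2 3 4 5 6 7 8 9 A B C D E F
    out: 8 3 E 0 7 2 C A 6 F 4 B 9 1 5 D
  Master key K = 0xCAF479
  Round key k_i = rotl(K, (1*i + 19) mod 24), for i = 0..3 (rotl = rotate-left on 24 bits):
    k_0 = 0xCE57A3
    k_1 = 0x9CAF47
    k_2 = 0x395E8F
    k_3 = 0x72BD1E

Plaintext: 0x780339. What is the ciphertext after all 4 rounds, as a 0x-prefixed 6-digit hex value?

s_0 = plaintext = 0x780339
s_1 = Round(s_0, k_0) = 0x339074
s_2 = Round(s_1, k_1) = 0x074E39
s_3 = Round(s_2, k_2) = 0xE398C8
s_4 = Round(s_3, k_3) = 0x8C8C25

0x8C8C25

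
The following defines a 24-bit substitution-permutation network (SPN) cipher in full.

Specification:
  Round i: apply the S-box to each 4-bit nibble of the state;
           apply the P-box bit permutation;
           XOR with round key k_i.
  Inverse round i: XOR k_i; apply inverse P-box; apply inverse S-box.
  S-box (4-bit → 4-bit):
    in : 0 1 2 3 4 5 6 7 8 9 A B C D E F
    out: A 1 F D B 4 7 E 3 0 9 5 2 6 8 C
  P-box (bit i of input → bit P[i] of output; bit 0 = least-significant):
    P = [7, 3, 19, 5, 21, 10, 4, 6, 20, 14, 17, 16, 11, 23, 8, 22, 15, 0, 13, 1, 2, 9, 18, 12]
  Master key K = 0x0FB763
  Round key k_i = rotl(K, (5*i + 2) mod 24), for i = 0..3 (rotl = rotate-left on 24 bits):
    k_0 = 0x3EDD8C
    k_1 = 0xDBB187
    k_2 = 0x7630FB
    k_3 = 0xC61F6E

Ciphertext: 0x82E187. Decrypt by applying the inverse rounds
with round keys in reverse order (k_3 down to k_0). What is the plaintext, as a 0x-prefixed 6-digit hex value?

0x27AC62

s_0 = ciphertext = 0x82E187
s_1 = InvRound(s_0, k_3) = 0x76AC04
s_2 = InvRound(s_1, k_2) = 0xA41974
s_3 = InvRound(s_2, k_1) = 0x52A333
s_4 = InvRound(s_3, k_0) = 0x27AC62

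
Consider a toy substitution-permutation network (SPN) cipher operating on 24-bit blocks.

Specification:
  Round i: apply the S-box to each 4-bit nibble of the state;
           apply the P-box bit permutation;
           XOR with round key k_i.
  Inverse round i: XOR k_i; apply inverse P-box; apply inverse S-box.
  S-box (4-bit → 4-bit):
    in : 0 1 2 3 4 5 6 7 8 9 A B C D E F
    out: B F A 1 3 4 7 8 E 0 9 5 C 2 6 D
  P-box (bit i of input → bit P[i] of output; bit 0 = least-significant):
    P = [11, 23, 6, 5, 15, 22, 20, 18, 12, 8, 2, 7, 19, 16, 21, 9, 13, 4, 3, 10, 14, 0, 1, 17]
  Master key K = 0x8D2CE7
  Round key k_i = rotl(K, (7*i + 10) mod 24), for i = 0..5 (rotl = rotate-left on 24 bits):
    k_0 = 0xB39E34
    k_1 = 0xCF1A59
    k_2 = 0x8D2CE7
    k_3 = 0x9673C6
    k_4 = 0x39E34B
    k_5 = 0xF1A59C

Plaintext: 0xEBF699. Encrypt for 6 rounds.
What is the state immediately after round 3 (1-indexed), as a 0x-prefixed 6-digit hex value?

0x73B101

s_0 = plaintext = 0xEBF699
s_1 = Round(s_0, k_0) = 0x9BAD3B
s_2 = Round(s_1, k_1) = 0xC7B111
s_3 = Round(s_2, k_2) = 0x73B101
s_4 = Round(s_3, k_3) = 0x78CA22
s_5 = Round(s_4, k_4) = 0xDFF5F3
s_6 = Round(s_5, k_5) = 0xCD0B91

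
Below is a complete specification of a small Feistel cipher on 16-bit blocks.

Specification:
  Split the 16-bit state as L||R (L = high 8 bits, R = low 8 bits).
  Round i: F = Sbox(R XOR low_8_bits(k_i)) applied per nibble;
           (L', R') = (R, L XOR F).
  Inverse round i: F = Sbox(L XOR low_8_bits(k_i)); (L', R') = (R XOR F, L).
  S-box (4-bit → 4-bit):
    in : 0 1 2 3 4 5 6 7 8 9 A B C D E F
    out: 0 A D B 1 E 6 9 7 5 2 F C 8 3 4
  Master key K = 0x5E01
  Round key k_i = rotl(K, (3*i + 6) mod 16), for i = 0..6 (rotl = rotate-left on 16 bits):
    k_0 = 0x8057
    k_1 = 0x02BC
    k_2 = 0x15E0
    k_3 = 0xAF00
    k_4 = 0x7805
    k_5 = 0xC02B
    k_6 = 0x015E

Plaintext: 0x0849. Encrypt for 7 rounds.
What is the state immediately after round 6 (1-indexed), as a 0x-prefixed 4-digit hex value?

s_0 = plaintext = 0x0849
s_1 = Round(s_0, k_0) = 0x49AB
s_2 = Round(s_1, k_1) = 0xABE0
s_3 = Round(s_2, k_2) = 0xE0AB
s_4 = Round(s_3, k_3) = 0xABCF
s_5 = Round(s_4, k_4) = 0xCF69
s_6 = Round(s_5, k_5) = 0x69D2
s_7 = Round(s_6, k_6) = 0xD215

0x69D2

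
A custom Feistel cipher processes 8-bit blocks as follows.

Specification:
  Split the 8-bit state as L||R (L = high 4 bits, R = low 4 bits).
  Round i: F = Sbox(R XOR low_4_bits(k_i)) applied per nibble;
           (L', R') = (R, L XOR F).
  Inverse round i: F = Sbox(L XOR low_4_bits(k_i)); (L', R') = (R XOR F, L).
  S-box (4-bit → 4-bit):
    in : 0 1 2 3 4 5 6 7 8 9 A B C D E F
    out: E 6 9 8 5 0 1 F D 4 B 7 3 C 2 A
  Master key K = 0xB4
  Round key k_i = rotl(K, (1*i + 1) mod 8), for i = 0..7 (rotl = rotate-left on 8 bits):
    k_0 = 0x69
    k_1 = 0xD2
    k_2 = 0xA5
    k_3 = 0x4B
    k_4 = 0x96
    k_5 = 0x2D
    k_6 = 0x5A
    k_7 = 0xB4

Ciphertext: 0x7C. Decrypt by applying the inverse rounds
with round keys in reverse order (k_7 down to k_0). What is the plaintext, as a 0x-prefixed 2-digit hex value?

s_0 = ciphertext = 0x7C
s_1 = InvRound(s_0, k_7) = 0x47
s_2 = InvRound(s_1, k_6) = 0x54
s_3 = InvRound(s_2, k_5) = 0x95
s_4 = InvRound(s_3, k_4) = 0xF9
s_5 = InvRound(s_4, k_3) = 0xCF
s_6 = InvRound(s_5, k_2) = 0xBC
s_7 = InvRound(s_6, k_1) = 0x8B
s_8 = InvRound(s_7, k_0) = 0xD8

0xD8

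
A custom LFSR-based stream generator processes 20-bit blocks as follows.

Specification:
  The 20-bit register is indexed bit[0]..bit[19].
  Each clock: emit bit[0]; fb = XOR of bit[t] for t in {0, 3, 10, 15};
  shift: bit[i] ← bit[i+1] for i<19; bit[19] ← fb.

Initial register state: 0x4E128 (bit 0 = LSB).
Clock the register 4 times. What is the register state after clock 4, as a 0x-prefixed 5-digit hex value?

reg_0 = 0x4E128
clock 1: out=0, reg = 0x27094
clock 2: out=0, reg = 0x1384A
clock 3: out=0, reg = 0x89C25
clock 4: out=1, reg = 0xC4E12

0xC4E12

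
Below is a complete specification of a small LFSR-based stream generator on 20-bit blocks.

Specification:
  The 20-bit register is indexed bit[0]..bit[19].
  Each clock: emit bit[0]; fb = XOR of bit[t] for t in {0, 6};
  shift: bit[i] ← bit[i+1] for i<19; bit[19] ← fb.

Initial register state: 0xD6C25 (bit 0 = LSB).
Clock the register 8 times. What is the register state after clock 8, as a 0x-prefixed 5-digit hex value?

0x95D6C

reg_0 = 0xD6C25
clock 1: out=1, reg = 0xEB612
clock 2: out=0, reg = 0x75B09
clock 3: out=1, reg = 0xBAD84
clock 4: out=0, reg = 0x5D6C2
clock 5: out=0, reg = 0xAEB61
clock 6: out=1, reg = 0x575B0
clock 7: out=0, reg = 0x2BAD8
clock 8: out=0, reg = 0x95D6C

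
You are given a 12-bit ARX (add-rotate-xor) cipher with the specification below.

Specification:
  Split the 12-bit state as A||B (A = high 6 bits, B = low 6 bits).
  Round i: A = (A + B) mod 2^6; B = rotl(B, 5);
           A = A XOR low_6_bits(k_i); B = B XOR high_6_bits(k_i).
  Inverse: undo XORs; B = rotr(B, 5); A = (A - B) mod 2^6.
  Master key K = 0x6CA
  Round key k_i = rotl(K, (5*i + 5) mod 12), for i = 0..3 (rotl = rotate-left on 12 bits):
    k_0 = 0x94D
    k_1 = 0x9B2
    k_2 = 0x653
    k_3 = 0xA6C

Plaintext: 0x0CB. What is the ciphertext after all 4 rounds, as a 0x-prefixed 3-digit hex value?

0x8AC

s_0 = plaintext = 0x0CB
s_1 = Round(s_0, k_0) = 0x0C0
s_2 = Round(s_1, k_1) = 0xC66
s_3 = Round(s_2, k_2) = 0x10A
s_4 = Round(s_3, k_3) = 0x8AC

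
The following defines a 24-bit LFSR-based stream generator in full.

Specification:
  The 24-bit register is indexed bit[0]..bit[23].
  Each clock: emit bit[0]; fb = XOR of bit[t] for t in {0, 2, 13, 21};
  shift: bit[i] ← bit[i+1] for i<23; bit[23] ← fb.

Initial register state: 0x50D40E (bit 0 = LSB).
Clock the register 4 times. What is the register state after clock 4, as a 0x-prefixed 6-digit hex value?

reg_0 = 0x50D40E
clock 1: out=0, reg = 0xA86A07
clock 2: out=1, reg = 0x543503
clock 3: out=1, reg = 0x2A1A81
clock 4: out=1, reg = 0x150D40

0x150D40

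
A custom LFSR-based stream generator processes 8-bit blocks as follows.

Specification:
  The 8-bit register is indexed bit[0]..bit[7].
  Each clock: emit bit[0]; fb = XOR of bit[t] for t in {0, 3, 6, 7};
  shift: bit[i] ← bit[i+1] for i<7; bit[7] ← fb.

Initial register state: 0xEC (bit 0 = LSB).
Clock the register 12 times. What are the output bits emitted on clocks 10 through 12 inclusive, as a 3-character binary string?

reg_0 = 0xEC
clock 1: out=0, reg = 0xF6
clock 2: out=0, reg = 0x7B
clock 3: out=1, reg = 0xBD
clock 4: out=1, reg = 0xDE
clock 5: out=0, reg = 0xEF
clock 6: out=1, reg = 0x77
clock 7: out=1, reg = 0x3B
clock 8: out=1, reg = 0x1D
clock 9: out=1, reg = 0x0E
clock 10: out=0, reg = 0x87
clock 11: out=1, reg = 0x43
clock 12: out=1, reg = 0x21

011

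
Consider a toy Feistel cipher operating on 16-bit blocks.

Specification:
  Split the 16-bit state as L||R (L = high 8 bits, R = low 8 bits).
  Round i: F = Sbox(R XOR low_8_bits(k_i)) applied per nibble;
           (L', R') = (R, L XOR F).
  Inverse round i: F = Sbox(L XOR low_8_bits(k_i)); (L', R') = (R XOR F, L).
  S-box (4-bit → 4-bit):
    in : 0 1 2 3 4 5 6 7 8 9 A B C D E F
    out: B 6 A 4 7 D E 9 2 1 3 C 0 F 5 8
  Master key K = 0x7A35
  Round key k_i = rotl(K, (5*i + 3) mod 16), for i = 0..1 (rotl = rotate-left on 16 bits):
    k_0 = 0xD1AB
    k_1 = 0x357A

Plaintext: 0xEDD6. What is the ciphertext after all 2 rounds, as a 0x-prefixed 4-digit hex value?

0x7264

s_0 = plaintext = 0xEDD6
s_1 = Round(s_0, k_0) = 0xD672
s_2 = Round(s_1, k_1) = 0x7264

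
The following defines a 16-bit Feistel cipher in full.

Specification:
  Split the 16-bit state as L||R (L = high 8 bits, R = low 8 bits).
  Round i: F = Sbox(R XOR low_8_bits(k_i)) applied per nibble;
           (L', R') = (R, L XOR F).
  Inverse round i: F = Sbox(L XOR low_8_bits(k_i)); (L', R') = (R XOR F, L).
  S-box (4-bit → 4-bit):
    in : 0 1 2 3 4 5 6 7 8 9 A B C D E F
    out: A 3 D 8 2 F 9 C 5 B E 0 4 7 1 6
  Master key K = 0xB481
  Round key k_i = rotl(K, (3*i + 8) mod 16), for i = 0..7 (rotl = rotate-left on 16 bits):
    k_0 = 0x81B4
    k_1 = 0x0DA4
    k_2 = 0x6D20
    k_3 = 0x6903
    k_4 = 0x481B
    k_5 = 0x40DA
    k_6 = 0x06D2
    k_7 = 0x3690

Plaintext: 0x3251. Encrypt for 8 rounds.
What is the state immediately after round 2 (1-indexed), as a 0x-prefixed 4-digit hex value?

0x2D0A

s_0 = plaintext = 0x3251
s_1 = Round(s_0, k_0) = 0x512D
s_2 = Round(s_1, k_1) = 0x2D0A
s_3 = Round(s_2, k_2) = 0x0AF3
s_4 = Round(s_3, k_3) = 0xF360
s_5 = Round(s_4, k_4) = 0x6033
s_6 = Round(s_5, k_5) = 0x337B
s_7 = Round(s_6, k_6) = 0x7BD8
s_8 = Round(s_7, k_7) = 0xD85E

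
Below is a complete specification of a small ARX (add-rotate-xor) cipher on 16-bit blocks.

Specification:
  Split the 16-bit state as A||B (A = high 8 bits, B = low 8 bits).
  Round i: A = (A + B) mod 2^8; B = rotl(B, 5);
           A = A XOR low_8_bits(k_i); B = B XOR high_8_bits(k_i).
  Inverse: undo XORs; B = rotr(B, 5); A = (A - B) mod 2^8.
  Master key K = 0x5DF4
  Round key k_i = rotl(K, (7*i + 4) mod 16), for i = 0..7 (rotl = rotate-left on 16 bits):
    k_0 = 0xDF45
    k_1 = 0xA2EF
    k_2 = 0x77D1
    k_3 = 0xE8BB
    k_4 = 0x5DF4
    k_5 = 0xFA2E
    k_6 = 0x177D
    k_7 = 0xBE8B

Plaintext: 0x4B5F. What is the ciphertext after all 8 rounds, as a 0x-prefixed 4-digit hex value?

s_0 = plaintext = 0x4B5F
s_1 = Round(s_0, k_0) = 0xEF34
s_2 = Round(s_1, k_1) = 0xCC24
s_3 = Round(s_2, k_2) = 0x21F3
s_4 = Round(s_3, k_3) = 0xAF96
s_5 = Round(s_4, k_4) = 0xB18F
s_6 = Round(s_5, k_5) = 0x6E0B
s_7 = Round(s_6, k_6) = 0x0476
s_8 = Round(s_7, k_7) = 0xF170

0xF170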